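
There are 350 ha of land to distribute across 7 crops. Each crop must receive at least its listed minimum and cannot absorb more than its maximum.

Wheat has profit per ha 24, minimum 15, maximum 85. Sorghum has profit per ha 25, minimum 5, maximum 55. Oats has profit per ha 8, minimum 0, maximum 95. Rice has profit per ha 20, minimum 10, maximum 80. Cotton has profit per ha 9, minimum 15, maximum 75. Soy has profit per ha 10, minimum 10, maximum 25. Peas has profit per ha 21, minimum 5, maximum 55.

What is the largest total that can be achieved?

6870

Meeting every minimum uses 15+5+0+10+15+10+5 = 60 ha, leaving 290.
Rank by profit per ha: Sorghum 25 > Wheat 24 > Peas 21 > Rice 20 > Soy 10 > Cotton 9 > Oats 8.
Sorghum takes 50 more to reach its cap of 55 ; 240 left.
Give Wheat 70 more to hit its cap of 85 ; 170 left.
Give Peas 50 more to hit its cap of 55 ; 120 left.
Give Rice 70 more to hit its cap of 80 ; 50 left.
Give Soy 15 more to hit its cap of 25 ; 35 left.
Cotton has room for 60 more but only 35 remain, so it gets 50.
Total = 24×85 + 25×55 + 20×80 + 9×50 + 10×25 + 21×55 = 6870.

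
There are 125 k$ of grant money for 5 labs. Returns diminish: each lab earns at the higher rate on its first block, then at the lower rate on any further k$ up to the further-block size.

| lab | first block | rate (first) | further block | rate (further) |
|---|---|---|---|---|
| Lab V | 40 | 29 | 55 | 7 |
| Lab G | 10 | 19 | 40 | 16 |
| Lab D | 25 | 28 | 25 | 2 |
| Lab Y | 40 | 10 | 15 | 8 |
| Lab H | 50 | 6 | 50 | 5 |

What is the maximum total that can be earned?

Rank every tier by rate: Lab V/T1 29 > Lab D/T1 28 > Lab G/T1 19 > Lab G/T2 16 > Lab Y/T1 10 > Lab Y/T2 8 > Lab V/T2 7 > Lab H/T1 6 > Lab H/T2 5 > Lab D/T2 2.
Lab V T1 at 29: fill all 40 — 85 left.
Lab D T1 at 28: fill all 25 — 60 left.
Fill Lab G T1 block (10 at 19) — 50 left.
Lab G T2 at 16: fill all 40 — 10 left.
Lab Y T1 at 10: only 10 left, fill 10.
Total = 29×40 + 28×25 + 19×10 + 16×40 + 10×10 = 2790.

2790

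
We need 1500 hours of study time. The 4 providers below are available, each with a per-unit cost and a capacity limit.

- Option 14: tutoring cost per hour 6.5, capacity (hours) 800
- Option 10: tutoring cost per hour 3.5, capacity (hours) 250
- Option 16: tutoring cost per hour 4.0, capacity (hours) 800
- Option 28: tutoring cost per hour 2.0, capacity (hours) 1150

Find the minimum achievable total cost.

3575

Fill from the cheapest provider first.
Option 28 (2.0): use full 1150 — 350 hours to go.
Option 10 at 3.5: take all 250 hours — 100 still needed.
Option 16 at 4.0: take 100 of its 800 — requirement met.
Option 14: unused.
Cost = 1150×2.0 + 250×3.5 + 100×4.0 = 3575.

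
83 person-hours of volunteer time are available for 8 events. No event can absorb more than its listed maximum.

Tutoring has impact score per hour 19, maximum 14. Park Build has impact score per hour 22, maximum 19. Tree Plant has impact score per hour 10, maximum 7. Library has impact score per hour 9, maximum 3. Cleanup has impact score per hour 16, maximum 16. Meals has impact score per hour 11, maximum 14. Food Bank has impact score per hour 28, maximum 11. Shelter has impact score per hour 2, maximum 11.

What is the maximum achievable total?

Rank by impact score per hour: Food Bank 28 > Park Build 22 > Tutoring 19 > Cleanup 16 > Meals 11 > Tree Plant 10 > Library 9 > Shelter 2.
Give Food Bank 11 to hit its cap of 11 — 72 left.
Park Build takes 19 to reach its cap of 19 — 53 left.
Give Tutoring 14 to hit its cap of 14 — 39 left.
Give Cleanup 16 to hit its cap of 16 — 23 left.
Meals takes 14 to reach its cap of 14 — 9 left.
Tree Plant takes 7 to reach its cap of 7 — 2 left.
Library has room for 3 but only 2 remain, so it gets 2.
Total = 19×14 + 22×19 + 10×7 + 9×2 + 16×16 + 11×14 + 28×11 = 1490.

1490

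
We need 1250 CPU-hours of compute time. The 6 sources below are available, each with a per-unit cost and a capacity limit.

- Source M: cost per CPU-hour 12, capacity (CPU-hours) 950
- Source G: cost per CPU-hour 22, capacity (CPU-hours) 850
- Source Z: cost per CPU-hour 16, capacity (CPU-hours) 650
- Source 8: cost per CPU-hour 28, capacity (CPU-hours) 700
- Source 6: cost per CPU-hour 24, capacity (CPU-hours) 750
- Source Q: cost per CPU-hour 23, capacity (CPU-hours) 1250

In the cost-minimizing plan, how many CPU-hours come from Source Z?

300

Fill from the cheapest source first.
Source M (12): use full 950 ; 300 CPU-hours to go.
Source Z (16): take the remaining 300 ; done.
Source G, Source Q, Source 6, Source 8: unused.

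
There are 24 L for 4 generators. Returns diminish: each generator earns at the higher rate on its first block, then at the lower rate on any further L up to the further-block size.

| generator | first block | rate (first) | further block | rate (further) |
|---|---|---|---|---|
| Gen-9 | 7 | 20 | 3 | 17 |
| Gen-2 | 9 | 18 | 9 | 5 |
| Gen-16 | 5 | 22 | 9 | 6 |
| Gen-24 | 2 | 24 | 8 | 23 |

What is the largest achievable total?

518

Treat each block as its own option and order by rate: Gen-24/T1 24 > Gen-24/T2 23 > Gen-16/T1 22 > Gen-9/T1 20 > Gen-2/T1 18 > Gen-9/T2 17 > Gen-16/T2 6 > Gen-2/T2 5.
Gen-24 T1 at 24: fill all 2 — 22 left.
Gen-24 T2 at 23: fill all 8 — 14 left.
Fill Gen-16 T1 block (5 at 22) — 9 left.
Gen-9/T1 (20): +7 — 2 left.
Gen-2/T1: +2 of 9 at 18; pool empty.
Total = 24×2 + 23×8 + 22×5 + 20×7 + 18×2 = 518.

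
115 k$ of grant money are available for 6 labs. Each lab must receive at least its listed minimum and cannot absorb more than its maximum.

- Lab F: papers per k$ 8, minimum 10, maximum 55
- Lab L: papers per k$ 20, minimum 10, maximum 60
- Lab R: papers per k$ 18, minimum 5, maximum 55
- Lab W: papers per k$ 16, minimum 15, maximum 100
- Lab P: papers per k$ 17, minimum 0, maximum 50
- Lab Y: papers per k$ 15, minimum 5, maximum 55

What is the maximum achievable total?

2045

Meeting every minimum uses 10+10+5+15+0+5 = 45 k$, leaving 70.
Rank by papers per k$: Lab L 20 > Lab R 18 > Lab P 17 > Lab W 16 > Lab Y 15 > Lab F 8.
Lab L takes 50 more to reach its cap of 60 — 20 left.
Only 20 left; Lab R takes them to reach 25.
Total = 8×10 + 20×60 + 18×25 + 16×15 + 15×5 = 2045.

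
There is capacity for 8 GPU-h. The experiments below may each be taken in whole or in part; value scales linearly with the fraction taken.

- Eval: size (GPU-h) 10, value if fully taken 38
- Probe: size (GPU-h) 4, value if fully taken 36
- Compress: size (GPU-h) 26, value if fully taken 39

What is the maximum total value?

Best value per unit of size first: Probe 36/4≈9, Eval 38/10≈3.8, Compress 39/26≈1.5.
All 4 GPU-h of Probe fit (value 36) → 4 remain.
Fill the last 4 GPU-h with part of Eval: 4/10 of it earns 15.2.
Total value = 51.2.

51.2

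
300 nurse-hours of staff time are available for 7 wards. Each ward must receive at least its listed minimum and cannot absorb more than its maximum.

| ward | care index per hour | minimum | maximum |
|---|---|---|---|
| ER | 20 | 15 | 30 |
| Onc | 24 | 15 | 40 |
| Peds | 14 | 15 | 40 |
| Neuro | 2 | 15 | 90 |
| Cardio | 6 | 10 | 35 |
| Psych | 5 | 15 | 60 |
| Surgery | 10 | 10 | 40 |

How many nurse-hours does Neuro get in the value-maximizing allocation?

Meeting every minimum uses 15+15+15+15+10+15+10 = 95 nurse-hours, leaving 205.
Order the wards by care index per hour: Onc 24 > ER 20 > Peds 14 > Surgery 10 > Cardio 6 > Psych 5 > Neuro 2.
Give Onc 25 more to hit its cap of 40 ; 180 left.
ER: +15 to 30 (cap) ; 165 left.
Peds: +25 to 40 (cap) ; 140 left.
Surgery takes 30 more to reach its cap of 40 ; 110 left.
Cardio takes 25 more to reach its cap of 35 ; 85 left.
Psych takes 45 more to reach its cap of 60 ; 40 left.
Neuro has room for 75 more but only 40 remain, so it gets 55.

55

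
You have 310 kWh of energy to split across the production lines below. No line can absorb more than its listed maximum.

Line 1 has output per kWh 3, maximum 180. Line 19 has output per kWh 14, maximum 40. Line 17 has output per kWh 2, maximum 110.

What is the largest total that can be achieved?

Order the production lines by output per kWh: Line 19 14 > Line 1 3 > Line 17 2.
Give Line 19 40 to hit its cap of 40 → 270 left.
Line 1 takes 180 to reach its cap of 180 → 90 left.
Line 17: +90 (room for 110) → 90. Pool exhausted.
Total = 3×180 + 14×40 + 2×90 = 1280.

1280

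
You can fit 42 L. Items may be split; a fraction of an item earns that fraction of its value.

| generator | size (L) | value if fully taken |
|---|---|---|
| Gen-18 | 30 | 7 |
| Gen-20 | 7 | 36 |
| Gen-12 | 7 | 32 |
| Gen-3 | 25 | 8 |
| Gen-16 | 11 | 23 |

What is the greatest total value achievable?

Best value per unit of size first: Gen-20 36/7≈5.14, Gen-12 32/7≈4.57, Gen-16 23/11≈2.09, Gen-3 8/25≈0.32, Gen-18 7/30≈0.233.
Take all of Gen-20 (7 L, value 36) ; 35 L left.
All 7 L of Gen-12 fit (value 32) ; 28 remain.
Take all of Gen-16 (11 L, value 23) ; 17 L left.
Fill the last 17 L with part of Gen-3: 17/25 of it earns 5.44.
Total value = 96.44.

96.44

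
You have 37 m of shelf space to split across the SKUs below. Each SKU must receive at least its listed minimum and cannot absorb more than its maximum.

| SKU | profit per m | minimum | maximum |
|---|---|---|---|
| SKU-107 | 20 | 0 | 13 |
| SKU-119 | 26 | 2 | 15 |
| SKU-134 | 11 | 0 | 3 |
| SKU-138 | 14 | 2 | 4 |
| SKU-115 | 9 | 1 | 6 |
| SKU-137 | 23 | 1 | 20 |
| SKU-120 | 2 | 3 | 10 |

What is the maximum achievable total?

Meeting every minimum uses 0+2+0+2+1+1+3 = 9 m, leaving 28.
Order the SKUs by profit per m: SKU-119 26 > SKU-137 23 > SKU-107 20 > SKU-138 14 > SKU-134 11 > SKU-115 9 > SKU-120 2.
SKU-119: +13 to 15 (cap) → 15 left.
SKU-137 has room for 19 more but only 15 remain, so it gets 16.
Total = 26×15 + 14×2 + 9×1 + 23×16 + 2×3 = 801.

801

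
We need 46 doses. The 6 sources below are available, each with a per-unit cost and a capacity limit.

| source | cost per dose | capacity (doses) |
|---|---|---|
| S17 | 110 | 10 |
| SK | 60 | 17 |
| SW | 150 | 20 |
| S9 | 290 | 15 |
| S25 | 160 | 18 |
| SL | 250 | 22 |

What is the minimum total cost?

Fill from the cheapest source first.
Take 17 from SK at 60 ; need 29 more.
Take 10 from S17 at 110 ; need 19 more.
SW at 150: take 19 of its 20 ; requirement met.
S25, SL, S9: unused.
Cost = 17×60 + 10×110 + 19×150 = 4970.

4970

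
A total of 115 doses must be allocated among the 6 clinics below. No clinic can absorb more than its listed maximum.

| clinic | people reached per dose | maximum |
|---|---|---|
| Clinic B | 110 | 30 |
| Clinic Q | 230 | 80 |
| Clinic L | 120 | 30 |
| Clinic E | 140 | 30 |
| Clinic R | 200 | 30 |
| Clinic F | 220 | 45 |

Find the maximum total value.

Order the clinics by people reached per dose: Clinic Q 230 > Clinic F 220 > Clinic R 200 > Clinic E 140 > Clinic L 120 > Clinic B 110.
Clinic Q: +80 to 80 (cap) → 35 left.
Clinic F has room for 45 but only 35 remain, so it gets 35.
Total = 230×80 + 220×35 = 26100.

26100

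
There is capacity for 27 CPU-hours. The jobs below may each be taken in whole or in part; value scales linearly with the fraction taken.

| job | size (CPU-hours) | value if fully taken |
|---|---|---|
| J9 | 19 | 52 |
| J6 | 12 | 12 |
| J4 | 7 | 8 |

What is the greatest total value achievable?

Sort by value density: J9 52/19≈2.74, J4 8/7≈1.14, J6 12/12≈1.
Take all of J9 (19 CPU-hours, value 52) → 8 CPU-hours left.
All 7 CPU-hours of J4 fit (value 8) → 1 remain.
Only 1 CPU-hours remain; take 1/12 of J6 for value 12×1/12 = 1.
Total value = 61.

61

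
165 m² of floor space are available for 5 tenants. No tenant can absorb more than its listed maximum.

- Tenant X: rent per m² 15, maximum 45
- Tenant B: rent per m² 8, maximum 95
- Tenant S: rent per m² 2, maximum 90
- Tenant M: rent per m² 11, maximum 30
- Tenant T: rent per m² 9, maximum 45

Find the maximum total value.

Rank by rent per m²: Tenant X 15 > Tenant M 11 > Tenant T 9 > Tenant B 8 > Tenant S 2.
Give Tenant X 45 to hit its cap of 45 → 120 left.
Tenant M takes 30 to reach its cap of 30 → 90 left.
Tenant T takes 45 to reach its cap of 45 → 45 left.
Tenant B has room for 95 but only 45 remain, so it gets 45.
Total = 15×45 + 8×45 + 11×30 + 9×45 = 1770.

1770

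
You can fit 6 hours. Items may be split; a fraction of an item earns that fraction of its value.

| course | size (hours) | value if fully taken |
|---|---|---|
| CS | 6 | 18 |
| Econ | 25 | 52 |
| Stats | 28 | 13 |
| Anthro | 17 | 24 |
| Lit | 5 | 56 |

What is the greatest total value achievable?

59

Rank by value-to-size ratio: Lit 56/5≈11.2, CS 18/6≈3, Econ 52/25≈2.08, Anthro 24/17≈1.41, Stats 13/28≈0.464.
Take all of Lit (5 hours, value 56) → 1 hours left.
1 hours left: a 1/6 share of CS gives 18×1/6 = 3.
Total value = 59.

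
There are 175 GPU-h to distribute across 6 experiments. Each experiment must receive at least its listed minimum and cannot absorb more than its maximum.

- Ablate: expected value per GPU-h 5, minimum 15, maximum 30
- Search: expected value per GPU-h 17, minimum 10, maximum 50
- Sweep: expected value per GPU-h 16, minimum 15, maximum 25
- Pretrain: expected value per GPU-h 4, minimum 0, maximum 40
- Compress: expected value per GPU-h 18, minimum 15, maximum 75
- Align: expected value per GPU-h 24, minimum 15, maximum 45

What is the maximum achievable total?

3170

Meeting every minimum uses 15+10+15+0+15+15 = 70 GPU-h, leaving 105.
Order the experiments by expected value per GPU-h: Align 24 > Compress 18 > Search 17 > Sweep 16 > Ablate 5 > Pretrain 4.
Align takes 30 more to reach its cap of 45 → 75 left.
Compress takes 60 more to reach its cap of 75 → 15 left.
Search has room for 40 more but only 15 remain, so it gets 25.
Total = 5×15 + 17×25 + 16×15 + 18×75 + 24×45 = 3170.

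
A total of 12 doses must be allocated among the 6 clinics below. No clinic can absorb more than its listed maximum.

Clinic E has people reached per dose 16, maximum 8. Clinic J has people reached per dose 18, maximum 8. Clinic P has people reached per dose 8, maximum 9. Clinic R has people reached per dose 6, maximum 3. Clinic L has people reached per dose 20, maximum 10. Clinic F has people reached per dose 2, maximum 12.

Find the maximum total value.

Highest people reached per dose first: Clinic L 20 > Clinic J 18 > Clinic E 16 > Clinic P 8 > Clinic R 6 > Clinic F 2.
Clinic L: +10 to 10 (cap) ; 2 left.
Clinic J has room for 8 but only 2 remain, so it gets 2.
Total = 18×2 + 20×10 = 236.

236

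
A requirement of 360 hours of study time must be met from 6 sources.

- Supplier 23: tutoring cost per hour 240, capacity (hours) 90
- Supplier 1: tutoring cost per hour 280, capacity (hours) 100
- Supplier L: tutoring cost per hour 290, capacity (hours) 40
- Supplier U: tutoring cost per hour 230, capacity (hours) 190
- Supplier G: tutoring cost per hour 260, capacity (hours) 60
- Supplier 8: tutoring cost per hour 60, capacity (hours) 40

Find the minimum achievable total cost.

78100

Fill from the cheapest source first.
Take 40 from Supplier 8 at 60 ; need 320 more.
Take 190 from Supplier U at 230 ; need 130 more.
Take 90 from Supplier 23 at 240 ; need 40 more.
Take 40 from Supplier G at 260 to finish.
Supplier 1, Supplier L: unused.
Cost = 40×60 + 190×230 + 90×240 + 40×260 = 78100.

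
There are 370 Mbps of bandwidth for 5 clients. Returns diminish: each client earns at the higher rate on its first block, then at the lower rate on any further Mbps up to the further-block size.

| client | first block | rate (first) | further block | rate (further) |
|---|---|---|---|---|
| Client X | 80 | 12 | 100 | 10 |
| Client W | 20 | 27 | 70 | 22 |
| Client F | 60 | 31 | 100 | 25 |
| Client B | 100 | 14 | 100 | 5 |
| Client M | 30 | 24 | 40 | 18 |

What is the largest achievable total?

8580

Order all 10 blocks by rate: Client F/tier1 31 > Client W/tier1 27 > Client F/tier2 25 > Client M/tier1 24 > Client W/tier2 22 > Client M/tier2 18 > Client B/tier1 14 > Client X/tier1 12 > Client X/tier2 10 > Client B/tier2 5.
Client F tier1 at 31: fill all 60 → 310 left.
Fill Client W tier1 block (20 at 27) → 290 left.
Client F/tier2 (25): +100 → 190 left.
Fill Client M tier1 block (30 at 24) → 160 left.
Client W tier2 at 22: fill all 70 → 90 left.
Client M/tier2 (18): +40 → 50 left.
50 remain; put them into Client B tier1 at 14.
Total = 31×60 + 27×20 + 25×100 + 24×30 + 22×70 + 18×40 + 14×50 = 8580.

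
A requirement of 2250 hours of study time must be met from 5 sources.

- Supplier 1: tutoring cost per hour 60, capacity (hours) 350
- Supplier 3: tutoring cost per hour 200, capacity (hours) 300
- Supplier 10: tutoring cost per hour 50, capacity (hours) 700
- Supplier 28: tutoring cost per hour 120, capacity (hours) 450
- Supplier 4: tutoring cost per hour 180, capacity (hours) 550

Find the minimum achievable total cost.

Use sources in increasing cost order.
Supplier 10 (50): use full 700 → 1550 hours to go.
Take 350 from Supplier 1 at 60 → need 1200 more.
Supplier 28 at 120: take all 450 hours → 750 still needed.
Supplier 4 at 180: take all 550 hours → 200 still needed.
Supplier 3 at 200: take 200 of its 300 → requirement met.
Cost = 700×50 + 350×60 + 450×120 + 550×180 + 200×200 = 249000.

249000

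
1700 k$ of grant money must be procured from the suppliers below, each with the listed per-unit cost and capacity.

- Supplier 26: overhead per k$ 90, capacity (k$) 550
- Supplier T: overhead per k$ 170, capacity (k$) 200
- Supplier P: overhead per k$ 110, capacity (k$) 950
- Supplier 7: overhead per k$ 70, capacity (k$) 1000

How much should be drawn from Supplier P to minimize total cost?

Cheapest first:
Take 1000 from Supplier 7 at 70 — need 700 more.
Take 550 from Supplier 26 at 90 — need 150 more.
Supplier P (110): take the remaining 150 — done.
Supplier T: unused.

150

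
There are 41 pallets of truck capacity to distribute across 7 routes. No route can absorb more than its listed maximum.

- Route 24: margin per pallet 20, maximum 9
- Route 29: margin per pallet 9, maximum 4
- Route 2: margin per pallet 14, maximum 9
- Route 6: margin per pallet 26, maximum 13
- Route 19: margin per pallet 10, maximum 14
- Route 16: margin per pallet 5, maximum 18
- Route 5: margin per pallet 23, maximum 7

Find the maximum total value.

Order the routes by margin per pallet: Route 6 26 > Route 5 23 > Route 24 20 > Route 2 14 > Route 19 10 > Route 29 9 > Route 16 5.
Route 6: +13 to 13 (cap) — 28 left.
Route 5: +7 to 7 (cap) — 21 left.
Give Route 24 9 to hit its cap of 9 — 12 left.
Route 2: +9 to 9 (cap) — 3 left.
Only 3 left; Route 19 takes them to reach 3.
Total = 20×9 + 14×9 + 26×13 + 10×3 + 23×7 = 835.

835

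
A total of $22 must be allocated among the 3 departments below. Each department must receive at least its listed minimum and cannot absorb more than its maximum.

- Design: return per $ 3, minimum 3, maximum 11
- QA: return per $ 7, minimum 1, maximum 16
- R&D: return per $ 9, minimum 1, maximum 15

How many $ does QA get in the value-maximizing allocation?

4

Meeting every minimum uses 3+1+1 = 5 $, leaving 17.
Rank by return per $: R&D 9 > QA 7 > Design 3.
R&D takes 14 more to reach its cap of 15 → 3 left.
Only 3 left; QA takes them to reach 4.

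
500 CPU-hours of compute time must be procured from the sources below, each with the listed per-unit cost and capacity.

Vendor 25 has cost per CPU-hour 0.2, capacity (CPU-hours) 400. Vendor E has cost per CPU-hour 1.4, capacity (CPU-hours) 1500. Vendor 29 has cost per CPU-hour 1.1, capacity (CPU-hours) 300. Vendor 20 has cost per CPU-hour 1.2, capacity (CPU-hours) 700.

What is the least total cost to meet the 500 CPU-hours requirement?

190

Cheapest first:
Vendor 25 (0.2): use full 400 — 100 CPU-hours to go.
Take 100 from Vendor 29 at 1.1 to finish.
Vendor 20, Vendor E: unused.
Cost = 400×0.2 + 100×1.1 = 190.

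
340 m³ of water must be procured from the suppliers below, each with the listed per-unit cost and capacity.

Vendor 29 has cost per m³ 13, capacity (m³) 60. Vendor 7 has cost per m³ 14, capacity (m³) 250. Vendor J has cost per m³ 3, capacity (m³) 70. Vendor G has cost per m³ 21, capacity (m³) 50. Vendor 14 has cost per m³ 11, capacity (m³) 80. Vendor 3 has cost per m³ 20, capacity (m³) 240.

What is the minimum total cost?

Fill from the cheapest supplier first.
Vendor J at 3: take all 70 m³ ; 270 still needed.
Vendor 14 (11): use full 80 ; 190 m³ to go.
Vendor 29 at 13: take all 60 m³ ; 130 still needed.
Take 130 from Vendor 7 at 14 to finish.
Vendor 3, Vendor G: unused.
Cost = 70×3 + 80×11 + 60×13 + 130×14 = 3690.

3690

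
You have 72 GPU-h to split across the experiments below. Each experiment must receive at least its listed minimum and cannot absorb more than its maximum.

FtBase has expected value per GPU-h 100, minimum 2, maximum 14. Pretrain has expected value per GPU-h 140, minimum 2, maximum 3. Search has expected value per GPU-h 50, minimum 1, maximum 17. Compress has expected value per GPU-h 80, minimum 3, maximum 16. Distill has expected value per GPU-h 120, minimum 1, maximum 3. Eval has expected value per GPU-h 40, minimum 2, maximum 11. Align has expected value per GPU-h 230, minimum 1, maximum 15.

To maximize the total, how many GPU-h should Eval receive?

4

Meeting every minimum uses 2+2+1+3+1+2+1 = 12 GPU-h, leaving 60.
Order the experiments by expected value per GPU-h: Align 230 > Pretrain 140 > Distill 120 > FtBase 100 > Compress 80 > Search 50 > Eval 40.
Give Align 14 more to hit its cap of 15 — 46 left.
Pretrain: +1 to 3 (cap) — 45 left.
Distill takes 2 more to reach its cap of 3 — 43 left.
FtBase takes 12 more to reach its cap of 14 — 31 left.
Compress: +13 to 16 (cap) — 18 left.
Search: +16 to 17 (cap) — 2 left.
Only 2 left; Eval takes them to reach 4.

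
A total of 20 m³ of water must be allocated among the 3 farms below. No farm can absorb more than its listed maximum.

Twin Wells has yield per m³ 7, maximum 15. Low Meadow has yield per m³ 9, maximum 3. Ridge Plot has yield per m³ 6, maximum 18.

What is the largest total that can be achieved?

Rank by yield per m³: Low Meadow 9 > Twin Wells 7 > Ridge Plot 6.
Low Meadow: +3 to 3 (cap) — 17 left.
Twin Wells takes 15 to reach its cap of 15 — 2 left.
Only 2 left; Ridge Plot takes them to reach 2.
Total = 7×15 + 9×3 + 6×2 = 144.

144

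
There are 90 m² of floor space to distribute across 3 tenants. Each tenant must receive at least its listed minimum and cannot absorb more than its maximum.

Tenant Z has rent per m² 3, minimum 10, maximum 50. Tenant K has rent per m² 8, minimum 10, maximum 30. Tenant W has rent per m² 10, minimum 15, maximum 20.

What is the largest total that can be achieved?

Meeting every minimum uses 10+10+15 = 35 m², leaving 55.
Order the tenants by rent per m²: Tenant W 10 > Tenant K 8 > Tenant Z 3.
Give Tenant W 5 more to hit its cap of 20 — 50 left.
Tenant K: +20 to 30 (cap) — 30 left.
Only 30 left; Tenant Z takes them to reach 40.
Total = 3×40 + 8×30 + 10×20 = 560.

560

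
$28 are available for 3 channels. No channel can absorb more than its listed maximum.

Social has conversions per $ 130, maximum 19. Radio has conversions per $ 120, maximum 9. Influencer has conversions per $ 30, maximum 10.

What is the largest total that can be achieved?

Rank by conversions per $: Social 130 > Radio 120 > Influencer 30.
Social: +19 to 19 (cap) → 9 left.
Radio: +9 to 9 (cap) → 0 left.
Total = 130×19 + 120×9 = 3550.

3550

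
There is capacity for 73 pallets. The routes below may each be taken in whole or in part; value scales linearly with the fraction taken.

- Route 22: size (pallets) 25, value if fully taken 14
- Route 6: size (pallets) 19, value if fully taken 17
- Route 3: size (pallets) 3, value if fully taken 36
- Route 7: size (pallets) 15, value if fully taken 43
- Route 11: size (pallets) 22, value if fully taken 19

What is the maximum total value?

122.84

Best value per unit of size first: Route 3 36/3≈12, Route 7 43/15≈2.87, Route 6 17/19≈0.895, Route 11 19/22≈0.864, Route 22 14/25≈0.56.
All 3 pallets of Route 3 fit (value 36) ; 70 remain.
All 15 pallets of Route 7 fit (value 43) ; 55 remain.
Take all of Route 6 (19 pallets, value 17) ; 36 pallets left.
Take all of Route 11 (22 pallets, value 19) ; 14 pallets left.
Fill the last 14 pallets with part of Route 22: 14/25 of it earns 7.84.
Total value = 122.84.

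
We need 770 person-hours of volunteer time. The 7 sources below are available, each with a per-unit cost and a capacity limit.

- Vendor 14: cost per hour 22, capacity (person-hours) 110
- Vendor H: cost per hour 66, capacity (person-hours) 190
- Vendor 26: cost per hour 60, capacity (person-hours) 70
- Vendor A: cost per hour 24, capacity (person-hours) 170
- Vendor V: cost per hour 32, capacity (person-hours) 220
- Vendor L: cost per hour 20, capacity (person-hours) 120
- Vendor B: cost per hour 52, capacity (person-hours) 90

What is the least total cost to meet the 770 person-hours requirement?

Cheapest first:
Vendor L (20): use full 120 ; 650 person-hours to go.
Take 110 from Vendor 14 at 22 ; need 540 more.
Vendor A at 24: take all 170 person-hours ; 370 still needed.
Vendor V at 32: take all 220 person-hours ; 150 still needed.
Take 90 from Vendor B at 52 ; need 60 more.
Vendor 26 at 60: take 60 of its 70 ; requirement met.
Vendor H: unused.
Cost = 120×20 + 110×22 + 170×24 + 220×32 + 90×52 + 60×60 = 24220.

24220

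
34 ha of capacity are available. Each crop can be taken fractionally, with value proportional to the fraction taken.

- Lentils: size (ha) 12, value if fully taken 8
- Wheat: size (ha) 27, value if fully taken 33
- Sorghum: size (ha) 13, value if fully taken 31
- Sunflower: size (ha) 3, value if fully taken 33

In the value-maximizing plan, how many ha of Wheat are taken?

Best value per unit of size first: Sunflower 33/3≈11, Sorghum 31/13≈2.38, Wheat 33/27≈1.22, Lentils 8/12≈0.667.
Take all of Sunflower (3 ha, value 33) — 31 ha left.
Take all of Sorghum (13 ha, value 31) — 18 ha left.
Fill the last 18 ha with part of Wheat: 18/27 of it earns 22.

18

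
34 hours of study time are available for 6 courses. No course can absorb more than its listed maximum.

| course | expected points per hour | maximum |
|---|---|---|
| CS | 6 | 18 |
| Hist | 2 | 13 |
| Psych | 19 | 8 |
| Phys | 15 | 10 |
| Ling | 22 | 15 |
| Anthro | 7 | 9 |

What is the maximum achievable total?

Rank by expected points per hour: Ling 22 > Psych 19 > Phys 15 > Anthro 7 > CS 6 > Hist 2.
Give Ling 15 to hit its cap of 15 — 19 left.
Psych: +8 to 8 (cap) — 11 left.
Phys takes 10 to reach its cap of 10 — 1 left.
Anthro: +1 (room for 9) → 1. Pool exhausted.
Total = 19×8 + 15×10 + 22×15 + 7×1 = 639.

639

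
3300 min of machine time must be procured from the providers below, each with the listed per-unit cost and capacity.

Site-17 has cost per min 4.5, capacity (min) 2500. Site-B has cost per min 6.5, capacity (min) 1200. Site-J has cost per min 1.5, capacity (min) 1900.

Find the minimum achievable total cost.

Use providers in increasing cost order.
Take 1900 from Site-J at 1.5 — need 1400 more.
Site-17 at 4.5: take 1400 of its 2500 — requirement met.
Site-B: unused.
Cost = 1900×1.5 + 1400×4.5 = 9150.

9150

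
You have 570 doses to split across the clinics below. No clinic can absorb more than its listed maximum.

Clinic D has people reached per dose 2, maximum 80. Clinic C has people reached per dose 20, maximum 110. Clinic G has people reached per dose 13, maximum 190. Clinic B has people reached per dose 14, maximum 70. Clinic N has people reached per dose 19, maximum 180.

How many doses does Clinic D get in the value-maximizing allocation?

Order the clinics by people reached per dose: Clinic C 20 > Clinic N 19 > Clinic B 14 > Clinic G 13 > Clinic D 2.
Clinic C takes 110 to reach its cap of 110 → 460 left.
Clinic N takes 180 to reach its cap of 180 → 280 left.
Clinic B: +70 to 70 (cap) → 210 left.
Give Clinic G 190 to hit its cap of 190 → 20 left.
Clinic D has room for 80 but only 20 remain, so it gets 20.

20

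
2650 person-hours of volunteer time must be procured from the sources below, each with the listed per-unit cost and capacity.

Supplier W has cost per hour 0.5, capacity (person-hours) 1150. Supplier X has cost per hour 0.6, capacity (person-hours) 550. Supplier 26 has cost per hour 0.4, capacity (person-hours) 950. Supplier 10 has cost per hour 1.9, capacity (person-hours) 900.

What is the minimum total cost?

Fill from the cheapest source first.
Take 950 from Supplier 26 at 0.4 ; need 1700 more.
Take 1150 from Supplier W at 0.5 ; need 550 more.
Take 550 from Supplier X at 0.6 ; need 0 more.
Supplier 10: unused.
Cost = 950×0.4 + 1150×0.5 + 550×0.6 = 1285.

1285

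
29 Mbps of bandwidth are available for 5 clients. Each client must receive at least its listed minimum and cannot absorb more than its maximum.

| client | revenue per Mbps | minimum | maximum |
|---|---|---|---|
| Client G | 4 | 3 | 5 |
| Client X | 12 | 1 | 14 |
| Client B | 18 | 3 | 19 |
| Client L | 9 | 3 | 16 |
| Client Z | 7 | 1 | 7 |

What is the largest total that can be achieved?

424

Meeting every minimum uses 3+1+3+3+1 = 11 Mbps, leaving 18.
Highest revenue per Mbps first: Client B 18 > Client X 12 > Client L 9 > Client Z 7 > Client G 4.
Client B: +16 to 19 (cap) → 2 left.
Client X: +2 (room for 13) → 3. Pool exhausted.
Total = 4×3 + 12×3 + 18×19 + 9×3 + 7×1 = 424.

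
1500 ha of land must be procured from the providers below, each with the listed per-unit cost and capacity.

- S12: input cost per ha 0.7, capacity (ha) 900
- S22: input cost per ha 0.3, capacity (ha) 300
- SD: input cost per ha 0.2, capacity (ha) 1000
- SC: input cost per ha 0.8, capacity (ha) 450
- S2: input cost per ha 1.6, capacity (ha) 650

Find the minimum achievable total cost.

430

Cheapest first:
Take 1000 from SD at 0.2 — need 500 more.
S22 (0.3): use full 300 — 200 ha to go.
Take 200 from S12 at 0.7 to finish.
SC, S2: unused.
Cost = 1000×0.2 + 300×0.3 + 200×0.7 = 430.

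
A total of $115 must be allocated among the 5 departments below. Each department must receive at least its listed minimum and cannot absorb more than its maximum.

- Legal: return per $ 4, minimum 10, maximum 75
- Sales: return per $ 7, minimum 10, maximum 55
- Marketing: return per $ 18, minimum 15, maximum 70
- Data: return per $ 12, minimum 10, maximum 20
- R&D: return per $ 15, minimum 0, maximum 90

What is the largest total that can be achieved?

Meeting every minimum uses 10+10+15+10+0 = 45 $, leaving 70.
Rank by return per $: Marketing 18 > R&D 15 > Data 12 > Sales 7 > Legal 4.
Marketing: +55 to 70 (cap) → 15 left.
R&D has room for 90 more but only 15 remain, so it gets 15.
Total = 4×10 + 7×10 + 18×70 + 12×10 + 15×15 = 1715.

1715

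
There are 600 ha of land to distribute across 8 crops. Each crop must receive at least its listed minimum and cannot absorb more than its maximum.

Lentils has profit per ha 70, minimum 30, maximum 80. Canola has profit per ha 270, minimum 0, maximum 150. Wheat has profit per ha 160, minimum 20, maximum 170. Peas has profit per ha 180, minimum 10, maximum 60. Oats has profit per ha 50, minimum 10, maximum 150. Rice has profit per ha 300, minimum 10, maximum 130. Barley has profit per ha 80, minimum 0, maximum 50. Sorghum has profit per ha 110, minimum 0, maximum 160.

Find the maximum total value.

Meeting every minimum uses 30+0+20+10+10+10+0+0 = 80 ha, leaving 520.
Highest profit per ha first: Rice 300 > Canola 270 > Peas 180 > Wheat 160 > Sorghum 110 > Barley 80 > Lentils 70 > Oats 50.
Give Rice 120 more to hit its cap of 130 ; 400 left.
Canola: +150 to 150 (cap) ; 250 left.
Give Peas 50 more to hit its cap of 60 ; 200 left.
Give Wheat 150 more to hit its cap of 170 ; 50 left.
Sorghum has room for 160 more but only 50 remain, so it gets 50.
Total = 70×30 + 270×150 + 160×170 + 180×60 + 50×10 + 300×130 + 110×50 = 125600.

125600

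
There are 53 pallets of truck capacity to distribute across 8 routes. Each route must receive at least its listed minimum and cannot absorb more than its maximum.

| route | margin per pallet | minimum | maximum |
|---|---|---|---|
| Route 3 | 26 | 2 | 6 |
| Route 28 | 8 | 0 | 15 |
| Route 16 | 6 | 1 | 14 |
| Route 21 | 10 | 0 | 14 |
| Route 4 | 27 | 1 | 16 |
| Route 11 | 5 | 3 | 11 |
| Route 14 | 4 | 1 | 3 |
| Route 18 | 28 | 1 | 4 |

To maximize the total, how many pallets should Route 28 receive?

Meeting every minimum uses 2+0+1+0+1+3+1+1 = 9 pallets, leaving 44.
Rank by margin per pallet: Route 18 28 > Route 4 27 > Route 3 26 > Route 21 10 > Route 28 8 > Route 16 6 > Route 11 5 > Route 14 4.
Give Route 18 3 more to hit its cap of 4 — 41 left.
Give Route 4 15 more to hit its cap of 16 — 26 left.
Route 3: +4 to 6 (cap) — 22 left.
Route 21 takes 14 more to reach its cap of 14 — 8 left.
Route 28: +8 (room for 15) → 8. Pool exhausted.

8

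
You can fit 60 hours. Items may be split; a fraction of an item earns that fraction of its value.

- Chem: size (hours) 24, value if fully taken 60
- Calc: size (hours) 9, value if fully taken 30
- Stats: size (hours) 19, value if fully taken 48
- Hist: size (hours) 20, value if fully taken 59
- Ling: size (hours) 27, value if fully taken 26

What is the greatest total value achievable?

167

Best value per unit of size first: Calc 30/9≈3.33, Hist 59/20≈2.95, Stats 48/19≈2.53, Chem 60/24≈2.5, Ling 26/27≈0.963.
All 9 hours of Calc fit (value 30) — 51 remain.
Take all of Hist (20 hours, value 59) — 31 hours left.
Stats: take in full, 19 hours for value 48 — 12 left.
Fill the last 12 hours with part of Chem: 12/24 of it earns 30.
Total value = 167.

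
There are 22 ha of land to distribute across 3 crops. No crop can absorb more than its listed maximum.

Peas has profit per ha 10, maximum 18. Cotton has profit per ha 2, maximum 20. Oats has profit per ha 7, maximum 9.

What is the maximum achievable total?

Order the crops by profit per ha: Peas 10 > Oats 7 > Cotton 2.
Peas takes 18 to reach its cap of 18 — 4 left.
Oats: +4 (room for 9) → 4. Pool exhausted.
Total = 10×18 + 7×4 = 208.

208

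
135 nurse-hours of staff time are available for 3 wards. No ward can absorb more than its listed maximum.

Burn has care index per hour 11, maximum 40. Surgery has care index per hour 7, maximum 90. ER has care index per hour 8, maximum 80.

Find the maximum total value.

1185

Highest care index per hour first: Burn 11 > ER 8 > Surgery 7.
Burn takes 40 to reach its cap of 40 ; 95 left.
Give ER 80 to hit its cap of 80 ; 15 left.
Only 15 left; Surgery takes them to reach 15.
Total = 11×40 + 7×15 + 8×80 = 1185.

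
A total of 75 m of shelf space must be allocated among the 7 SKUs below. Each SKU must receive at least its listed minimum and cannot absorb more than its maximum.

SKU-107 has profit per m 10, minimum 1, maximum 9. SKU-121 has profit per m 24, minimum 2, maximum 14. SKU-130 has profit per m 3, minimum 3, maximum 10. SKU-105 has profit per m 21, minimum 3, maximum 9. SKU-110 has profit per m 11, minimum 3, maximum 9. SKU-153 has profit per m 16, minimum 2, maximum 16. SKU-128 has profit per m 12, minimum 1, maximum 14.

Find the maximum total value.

1150

Meeting every minimum uses 1+2+3+3+3+2+1 = 15 m, leaving 60.
Highest profit per m first: SKU-121 24 > SKU-105 21 > SKU-153 16 > SKU-128 12 > SKU-110 11 > SKU-107 10 > SKU-130 3.
Give SKU-121 12 more to hit its cap of 14 → 48 left.
SKU-105: +6 to 9 (cap) → 42 left.
Give SKU-153 14 more to hit its cap of 16 → 28 left.
SKU-128: +13 to 14 (cap) → 15 left.
Give SKU-110 6 more to hit its cap of 9 → 9 left.
SKU-107 takes 8 more to reach its cap of 9 → 1 left.
SKU-130: +1 (room for 7) → 4. Pool exhausted.
Total = 10×9 + 24×14 + 3×4 + 21×9 + 11×9 + 16×16 + 12×14 = 1150.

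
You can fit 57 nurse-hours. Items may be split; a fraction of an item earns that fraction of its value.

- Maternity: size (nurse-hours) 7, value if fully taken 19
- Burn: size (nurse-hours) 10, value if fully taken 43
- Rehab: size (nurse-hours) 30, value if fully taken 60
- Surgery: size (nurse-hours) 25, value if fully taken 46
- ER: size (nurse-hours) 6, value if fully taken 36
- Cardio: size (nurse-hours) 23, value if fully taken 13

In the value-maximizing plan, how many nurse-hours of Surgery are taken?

Rank by value-to-size ratio: ER 36/6≈6, Burn 43/10≈4.3, Maternity 19/7≈2.71, Rehab 60/30≈2, Surgery 46/25≈1.84, Cardio 13/23≈0.565.
Take all of ER (6 nurse-hours, value 36) → 51 nurse-hours left.
Take all of Burn (10 nurse-hours, value 43) → 41 nurse-hours left.
Maternity: take in full, 7 nurse-hours for value 19 → 34 left.
Rehab: take in full, 30 nurse-hours for value 60 → 4 left.
Fill the last 4 nurse-hours with part of Surgery: 4/25 of it earns 7.36.

4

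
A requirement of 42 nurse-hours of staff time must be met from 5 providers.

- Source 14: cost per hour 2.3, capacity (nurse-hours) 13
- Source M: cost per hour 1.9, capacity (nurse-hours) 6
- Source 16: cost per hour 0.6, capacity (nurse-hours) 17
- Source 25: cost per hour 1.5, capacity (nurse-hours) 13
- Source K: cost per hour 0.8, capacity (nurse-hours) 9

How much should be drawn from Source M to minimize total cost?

3

Cheapest first:
Source 16 (0.6): use full 17 ; 25 nurse-hours to go.
Take 9 from Source K at 0.8 ; need 16 more.
Source 25 (1.5): use full 13 ; 3 nurse-hours to go.
Source M at 1.9: take 3 of its 6 ; requirement met.
Source 14: unused.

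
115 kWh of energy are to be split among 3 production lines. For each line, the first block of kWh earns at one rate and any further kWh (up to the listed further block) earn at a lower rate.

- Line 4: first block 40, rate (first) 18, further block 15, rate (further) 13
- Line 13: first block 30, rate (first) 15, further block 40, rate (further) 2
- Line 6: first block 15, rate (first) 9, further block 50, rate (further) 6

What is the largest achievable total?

Order all 6 blocks by rate: Line 4/T1 18 > Line 13/T1 15 > Line 4/T2 13 > Line 6/T1 9 > Line 6/T2 6 > Line 13/T2 2.
Fill Line 4 T1 block (40 at 18) ; 75 left.
Line 13 T1 at 15: fill all 30 ; 45 left.
Line 4/T2 (13): +15 ; 30 left.
Fill Line 6 T1 block (15 at 9) ; 15 left.
15 remain; put them into Line 6 T2 at 6.
Total = 18×40 + 15×30 + 13×15 + 9×15 + 6×15 = 1590.

1590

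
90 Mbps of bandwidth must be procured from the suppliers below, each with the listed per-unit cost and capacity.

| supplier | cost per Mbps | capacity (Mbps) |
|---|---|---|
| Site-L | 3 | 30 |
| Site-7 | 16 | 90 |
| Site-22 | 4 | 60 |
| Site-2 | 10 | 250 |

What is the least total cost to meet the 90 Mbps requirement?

Use suppliers in increasing cost order.
Site-L at 3: take all 30 Mbps → 60 still needed.
Take 60 from Site-22 at 4 → need 0 more.
Site-2, Site-7: unused.
Cost = 30×3 + 60×4 = 330.

330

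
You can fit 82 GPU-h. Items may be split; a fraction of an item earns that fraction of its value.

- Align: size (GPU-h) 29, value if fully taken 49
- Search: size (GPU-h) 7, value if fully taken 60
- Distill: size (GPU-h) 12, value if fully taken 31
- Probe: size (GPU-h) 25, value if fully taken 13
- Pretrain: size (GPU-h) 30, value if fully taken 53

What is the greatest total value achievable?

Best value per unit of size first: Search 60/7≈8.57, Distill 31/12≈2.58, Pretrain 53/30≈1.77, Align 49/29≈1.69, Probe 13/25≈0.52.
Take all of Search (7 GPU-h, value 60) ; 75 GPU-h left.
Distill: take in full, 12 GPU-h for value 31 ; 63 left.
Take all of Pretrain (30 GPU-h, value 53) ; 33 GPU-h left.
Align: take in full, 29 GPU-h for value 49 ; 4 left.
Only 4 GPU-h remain; take 4/25 of Probe for value 13×4/25 = 2.08.
Total value = 195.08.

195.08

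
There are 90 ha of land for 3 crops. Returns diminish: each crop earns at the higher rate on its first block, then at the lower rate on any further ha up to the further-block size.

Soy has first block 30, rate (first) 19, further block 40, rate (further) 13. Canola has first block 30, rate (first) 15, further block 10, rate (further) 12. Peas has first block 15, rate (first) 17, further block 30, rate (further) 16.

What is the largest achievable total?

1530

Rank every tier by rate: Soy/T1 19 > Peas/T1 17 > Peas/T2 16 > Canola/T1 15 > Soy/T2 13 > Canola/T2 12.
Soy/T1 (19): +30 ; 60 left.
Peas T1 at 17: fill all 15 ; 45 left.
Peas/T2 (16): +30 ; 15 left.
15 remain; put them into Canola T1 at 15.
Total = 19×30 + 17×15 + 16×30 + 15×15 = 1530.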